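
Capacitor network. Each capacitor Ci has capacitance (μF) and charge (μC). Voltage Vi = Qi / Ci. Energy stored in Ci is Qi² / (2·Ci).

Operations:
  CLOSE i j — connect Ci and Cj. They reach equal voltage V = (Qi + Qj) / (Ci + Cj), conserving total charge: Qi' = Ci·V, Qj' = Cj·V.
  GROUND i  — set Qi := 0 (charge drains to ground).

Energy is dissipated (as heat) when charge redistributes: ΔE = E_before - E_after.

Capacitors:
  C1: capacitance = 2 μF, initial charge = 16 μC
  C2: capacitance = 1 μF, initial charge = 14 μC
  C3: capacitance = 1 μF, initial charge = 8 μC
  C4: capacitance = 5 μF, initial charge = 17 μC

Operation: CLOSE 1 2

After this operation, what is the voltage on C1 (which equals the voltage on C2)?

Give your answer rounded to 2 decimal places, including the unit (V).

Initial: C1(2μF, Q=16μC, V=8.00V), C2(1μF, Q=14μC, V=14.00V), C3(1μF, Q=8μC, V=8.00V), C4(5μF, Q=17μC, V=3.40V)
Op 1: CLOSE 1-2: Q_total=30.00, C_total=3.00, V=10.00; Q1=20.00, Q2=10.00; dissipated=12.000

Answer: 10.00 V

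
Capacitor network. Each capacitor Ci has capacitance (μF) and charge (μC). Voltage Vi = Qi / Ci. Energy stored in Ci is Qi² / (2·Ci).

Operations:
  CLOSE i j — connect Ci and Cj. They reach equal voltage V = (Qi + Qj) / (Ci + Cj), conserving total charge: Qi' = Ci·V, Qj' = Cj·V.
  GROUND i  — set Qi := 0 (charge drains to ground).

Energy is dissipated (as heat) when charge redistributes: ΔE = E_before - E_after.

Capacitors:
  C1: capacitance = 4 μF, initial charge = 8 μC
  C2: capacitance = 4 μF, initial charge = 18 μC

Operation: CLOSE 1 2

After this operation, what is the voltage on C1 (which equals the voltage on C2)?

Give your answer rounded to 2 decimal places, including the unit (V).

Initial: C1(4μF, Q=8μC, V=2.00V), C2(4μF, Q=18μC, V=4.50V)
Op 1: CLOSE 1-2: Q_total=26.00, C_total=8.00, V=3.25; Q1=13.00, Q2=13.00; dissipated=6.250

Answer: 3.25 V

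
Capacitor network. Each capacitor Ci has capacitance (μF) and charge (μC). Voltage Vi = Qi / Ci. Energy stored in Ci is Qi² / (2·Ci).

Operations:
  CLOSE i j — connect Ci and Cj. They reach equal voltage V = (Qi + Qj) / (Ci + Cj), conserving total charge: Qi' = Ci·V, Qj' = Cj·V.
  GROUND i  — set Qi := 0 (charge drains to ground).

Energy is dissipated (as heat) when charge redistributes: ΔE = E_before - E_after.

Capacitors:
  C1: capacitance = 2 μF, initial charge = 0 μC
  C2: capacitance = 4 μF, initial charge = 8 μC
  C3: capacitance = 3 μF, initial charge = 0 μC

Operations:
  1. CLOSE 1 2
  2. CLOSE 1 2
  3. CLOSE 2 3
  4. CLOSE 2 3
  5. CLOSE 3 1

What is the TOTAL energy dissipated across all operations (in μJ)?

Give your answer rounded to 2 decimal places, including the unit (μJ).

Answer: 4.39 μJ

Derivation:
Initial: C1(2μF, Q=0μC, V=0.00V), C2(4μF, Q=8μC, V=2.00V), C3(3μF, Q=0μC, V=0.00V)
Op 1: CLOSE 1-2: Q_total=8.00, C_total=6.00, V=1.33; Q1=2.67, Q2=5.33; dissipated=2.667
Op 2: CLOSE 1-2: Q_total=8.00, C_total=6.00, V=1.33; Q1=2.67, Q2=5.33; dissipated=0.000
Op 3: CLOSE 2-3: Q_total=5.33, C_total=7.00, V=0.76; Q2=3.05, Q3=2.29; dissipated=1.524
Op 4: CLOSE 2-3: Q_total=5.33, C_total=7.00, V=0.76; Q2=3.05, Q3=2.29; dissipated=0.000
Op 5: CLOSE 3-1: Q_total=4.95, C_total=5.00, V=0.99; Q3=2.97, Q1=1.98; dissipated=0.196
Total dissipated: 4.386 μJ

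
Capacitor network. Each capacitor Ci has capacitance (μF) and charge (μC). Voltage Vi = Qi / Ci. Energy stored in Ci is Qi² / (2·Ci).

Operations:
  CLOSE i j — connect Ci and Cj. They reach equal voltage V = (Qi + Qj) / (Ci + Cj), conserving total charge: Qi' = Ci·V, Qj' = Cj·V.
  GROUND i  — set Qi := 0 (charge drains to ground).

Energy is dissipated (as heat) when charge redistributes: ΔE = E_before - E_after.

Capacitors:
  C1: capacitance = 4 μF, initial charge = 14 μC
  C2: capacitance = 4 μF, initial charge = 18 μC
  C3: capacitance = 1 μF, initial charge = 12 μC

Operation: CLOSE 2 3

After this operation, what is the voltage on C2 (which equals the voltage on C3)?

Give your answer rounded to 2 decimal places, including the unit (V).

Answer: 6.00 V

Derivation:
Initial: C1(4μF, Q=14μC, V=3.50V), C2(4μF, Q=18μC, V=4.50V), C3(1μF, Q=12μC, V=12.00V)
Op 1: CLOSE 2-3: Q_total=30.00, C_total=5.00, V=6.00; Q2=24.00, Q3=6.00; dissipated=22.500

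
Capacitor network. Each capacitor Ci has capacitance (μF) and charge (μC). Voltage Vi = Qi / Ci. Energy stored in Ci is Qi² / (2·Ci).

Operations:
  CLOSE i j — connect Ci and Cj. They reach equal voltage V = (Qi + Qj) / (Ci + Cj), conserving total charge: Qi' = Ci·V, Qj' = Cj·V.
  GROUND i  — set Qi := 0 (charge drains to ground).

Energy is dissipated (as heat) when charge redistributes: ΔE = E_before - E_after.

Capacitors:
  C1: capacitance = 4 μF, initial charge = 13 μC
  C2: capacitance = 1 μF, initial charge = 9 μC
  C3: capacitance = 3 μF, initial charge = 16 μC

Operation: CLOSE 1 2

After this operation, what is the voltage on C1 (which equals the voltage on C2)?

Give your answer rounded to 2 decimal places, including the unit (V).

Answer: 4.40 V

Derivation:
Initial: C1(4μF, Q=13μC, V=3.25V), C2(1μF, Q=9μC, V=9.00V), C3(3μF, Q=16μC, V=5.33V)
Op 1: CLOSE 1-2: Q_total=22.00, C_total=5.00, V=4.40; Q1=17.60, Q2=4.40; dissipated=13.225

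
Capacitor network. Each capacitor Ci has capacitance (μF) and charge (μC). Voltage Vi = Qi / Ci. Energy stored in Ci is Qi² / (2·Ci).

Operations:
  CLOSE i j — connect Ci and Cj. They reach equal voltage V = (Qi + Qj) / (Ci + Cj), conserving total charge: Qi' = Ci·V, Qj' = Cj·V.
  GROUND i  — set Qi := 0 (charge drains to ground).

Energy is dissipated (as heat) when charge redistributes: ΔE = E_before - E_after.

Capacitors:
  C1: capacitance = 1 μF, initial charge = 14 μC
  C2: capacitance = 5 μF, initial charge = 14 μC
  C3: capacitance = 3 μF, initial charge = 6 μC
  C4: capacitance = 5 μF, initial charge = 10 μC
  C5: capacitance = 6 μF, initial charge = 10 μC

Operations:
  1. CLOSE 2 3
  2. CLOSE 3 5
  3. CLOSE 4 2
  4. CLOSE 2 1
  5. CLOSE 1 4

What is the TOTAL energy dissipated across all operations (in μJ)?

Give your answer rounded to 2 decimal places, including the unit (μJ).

Initial: C1(1μF, Q=14μC, V=14.00V), C2(5μF, Q=14μC, V=2.80V), C3(3μF, Q=6μC, V=2.00V), C4(5μF, Q=10μC, V=2.00V), C5(6μF, Q=10μC, V=1.67V)
Op 1: CLOSE 2-3: Q_total=20.00, C_total=8.00, V=2.50; Q2=12.50, Q3=7.50; dissipated=0.600
Op 2: CLOSE 3-5: Q_total=17.50, C_total=9.00, V=1.94; Q3=5.83, Q5=11.67; dissipated=0.694
Op 3: CLOSE 4-2: Q_total=22.50, C_total=10.00, V=2.25; Q4=11.25, Q2=11.25; dissipated=0.312
Op 4: CLOSE 2-1: Q_total=25.25, C_total=6.00, V=4.21; Q2=21.04, Q1=4.21; dissipated=57.526
Op 5: CLOSE 1-4: Q_total=15.46, C_total=6.00, V=2.58; Q1=2.58, Q4=12.88; dissipated=1.598
Total dissipated: 60.731 μJ

Answer: 60.73 μJ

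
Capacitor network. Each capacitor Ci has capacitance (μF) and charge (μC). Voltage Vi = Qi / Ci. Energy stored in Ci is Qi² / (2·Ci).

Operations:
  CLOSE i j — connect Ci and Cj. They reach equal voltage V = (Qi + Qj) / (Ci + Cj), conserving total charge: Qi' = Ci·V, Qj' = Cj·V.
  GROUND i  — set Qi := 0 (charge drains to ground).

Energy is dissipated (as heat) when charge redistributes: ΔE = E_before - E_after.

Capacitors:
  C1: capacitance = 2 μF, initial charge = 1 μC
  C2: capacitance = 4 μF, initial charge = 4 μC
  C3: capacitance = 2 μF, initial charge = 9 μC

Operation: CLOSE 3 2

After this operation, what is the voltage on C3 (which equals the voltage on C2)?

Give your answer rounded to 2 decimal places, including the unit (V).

Answer: 2.17 V

Derivation:
Initial: C1(2μF, Q=1μC, V=0.50V), C2(4μF, Q=4μC, V=1.00V), C3(2μF, Q=9μC, V=4.50V)
Op 1: CLOSE 3-2: Q_total=13.00, C_total=6.00, V=2.17; Q3=4.33, Q2=8.67; dissipated=8.167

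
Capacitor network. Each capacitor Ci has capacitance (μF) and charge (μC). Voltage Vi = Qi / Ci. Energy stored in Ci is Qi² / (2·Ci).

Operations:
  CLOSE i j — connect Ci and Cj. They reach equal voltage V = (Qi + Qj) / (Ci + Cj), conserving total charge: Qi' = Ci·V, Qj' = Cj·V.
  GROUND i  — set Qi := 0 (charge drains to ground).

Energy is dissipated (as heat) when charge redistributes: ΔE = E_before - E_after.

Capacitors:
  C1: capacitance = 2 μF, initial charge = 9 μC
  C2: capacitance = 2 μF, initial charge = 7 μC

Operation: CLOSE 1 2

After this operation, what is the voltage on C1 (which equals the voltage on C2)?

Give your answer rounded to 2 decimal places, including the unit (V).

Initial: C1(2μF, Q=9μC, V=4.50V), C2(2μF, Q=7μC, V=3.50V)
Op 1: CLOSE 1-2: Q_total=16.00, C_total=4.00, V=4.00; Q1=8.00, Q2=8.00; dissipated=0.500

Answer: 4.00 V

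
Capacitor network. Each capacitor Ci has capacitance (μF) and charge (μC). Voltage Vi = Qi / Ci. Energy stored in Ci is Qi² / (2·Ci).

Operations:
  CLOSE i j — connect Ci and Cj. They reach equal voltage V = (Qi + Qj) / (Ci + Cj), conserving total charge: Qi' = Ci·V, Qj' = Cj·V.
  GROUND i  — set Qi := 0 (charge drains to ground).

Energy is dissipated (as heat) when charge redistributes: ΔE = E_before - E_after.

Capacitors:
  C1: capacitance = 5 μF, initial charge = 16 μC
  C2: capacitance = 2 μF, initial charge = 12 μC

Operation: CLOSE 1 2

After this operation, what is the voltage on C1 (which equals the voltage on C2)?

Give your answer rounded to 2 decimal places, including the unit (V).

Initial: C1(5μF, Q=16μC, V=3.20V), C2(2μF, Q=12μC, V=6.00V)
Op 1: CLOSE 1-2: Q_total=28.00, C_total=7.00, V=4.00; Q1=20.00, Q2=8.00; dissipated=5.600

Answer: 4.00 V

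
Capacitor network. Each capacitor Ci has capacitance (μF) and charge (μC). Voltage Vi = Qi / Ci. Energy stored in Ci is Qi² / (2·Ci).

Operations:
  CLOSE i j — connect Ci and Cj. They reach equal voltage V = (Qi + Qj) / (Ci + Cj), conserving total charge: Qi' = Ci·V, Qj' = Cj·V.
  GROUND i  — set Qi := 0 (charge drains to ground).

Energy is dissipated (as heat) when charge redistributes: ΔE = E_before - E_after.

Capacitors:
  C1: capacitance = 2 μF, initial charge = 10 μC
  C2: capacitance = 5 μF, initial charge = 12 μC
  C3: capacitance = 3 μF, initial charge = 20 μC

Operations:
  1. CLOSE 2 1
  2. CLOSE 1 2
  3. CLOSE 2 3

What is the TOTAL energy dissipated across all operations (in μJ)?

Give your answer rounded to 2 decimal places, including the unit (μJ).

Initial: C1(2μF, Q=10μC, V=5.00V), C2(5μF, Q=12μC, V=2.40V), C3(3μF, Q=20μC, V=6.67V)
Op 1: CLOSE 2-1: Q_total=22.00, C_total=7.00, V=3.14; Q2=15.71, Q1=6.29; dissipated=4.829
Op 2: CLOSE 1-2: Q_total=22.00, C_total=7.00, V=3.14; Q1=6.29, Q2=15.71; dissipated=0.000
Op 3: CLOSE 2-3: Q_total=35.71, C_total=8.00, V=4.46; Q2=22.32, Q3=13.39; dissipated=11.641
Total dissipated: 16.470 μJ

Answer: 16.47 μJ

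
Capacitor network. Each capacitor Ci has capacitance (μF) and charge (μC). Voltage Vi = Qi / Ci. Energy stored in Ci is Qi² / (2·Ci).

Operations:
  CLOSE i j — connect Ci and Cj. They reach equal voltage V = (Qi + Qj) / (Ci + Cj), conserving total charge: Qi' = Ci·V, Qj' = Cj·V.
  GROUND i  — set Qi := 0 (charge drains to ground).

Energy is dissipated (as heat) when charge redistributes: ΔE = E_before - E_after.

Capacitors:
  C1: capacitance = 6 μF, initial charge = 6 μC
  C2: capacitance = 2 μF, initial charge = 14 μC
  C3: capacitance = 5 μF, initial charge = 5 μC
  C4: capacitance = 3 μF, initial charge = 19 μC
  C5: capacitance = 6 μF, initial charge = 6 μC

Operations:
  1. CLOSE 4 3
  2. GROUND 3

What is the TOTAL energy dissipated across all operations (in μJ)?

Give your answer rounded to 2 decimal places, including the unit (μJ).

Initial: C1(6μF, Q=6μC, V=1.00V), C2(2μF, Q=14μC, V=7.00V), C3(5μF, Q=5μC, V=1.00V), C4(3μF, Q=19μC, V=6.33V), C5(6μF, Q=6μC, V=1.00V)
Op 1: CLOSE 4-3: Q_total=24.00, C_total=8.00, V=3.00; Q4=9.00, Q3=15.00; dissipated=26.667
Op 2: GROUND 3: Q3=0; energy lost=22.500
Total dissipated: 49.167 μJ

Answer: 49.17 μJ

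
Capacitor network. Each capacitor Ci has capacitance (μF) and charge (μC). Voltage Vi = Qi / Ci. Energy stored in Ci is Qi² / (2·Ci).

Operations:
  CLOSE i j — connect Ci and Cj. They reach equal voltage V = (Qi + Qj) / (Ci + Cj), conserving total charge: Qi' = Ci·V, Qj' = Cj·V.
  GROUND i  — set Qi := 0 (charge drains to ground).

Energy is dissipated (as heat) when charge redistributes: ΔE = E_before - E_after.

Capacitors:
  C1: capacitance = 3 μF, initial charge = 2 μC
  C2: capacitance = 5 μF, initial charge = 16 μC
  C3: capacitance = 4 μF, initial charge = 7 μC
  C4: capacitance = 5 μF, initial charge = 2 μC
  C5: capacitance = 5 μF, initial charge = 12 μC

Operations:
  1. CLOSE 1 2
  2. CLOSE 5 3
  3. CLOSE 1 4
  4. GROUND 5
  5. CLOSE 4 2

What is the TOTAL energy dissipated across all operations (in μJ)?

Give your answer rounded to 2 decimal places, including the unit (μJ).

Initial: C1(3μF, Q=2μC, V=0.67V), C2(5μF, Q=16μC, V=3.20V), C3(4μF, Q=7μC, V=1.75V), C4(5μF, Q=2μC, V=0.40V), C5(5μF, Q=12μC, V=2.40V)
Op 1: CLOSE 1-2: Q_total=18.00, C_total=8.00, V=2.25; Q1=6.75, Q2=11.25; dissipated=6.017
Op 2: CLOSE 5-3: Q_total=19.00, C_total=9.00, V=2.11; Q5=10.56, Q3=8.44; dissipated=0.469
Op 3: CLOSE 1-4: Q_total=8.75, C_total=8.00, V=1.09; Q1=3.28, Q4=5.47; dissipated=3.209
Op 4: GROUND 5: Q5=0; energy lost=11.142
Op 5: CLOSE 4-2: Q_total=16.72, C_total=10.00, V=1.67; Q4=8.36, Q2=8.36; dissipated=1.671
Total dissipated: 22.508 μJ

Answer: 22.51 μJ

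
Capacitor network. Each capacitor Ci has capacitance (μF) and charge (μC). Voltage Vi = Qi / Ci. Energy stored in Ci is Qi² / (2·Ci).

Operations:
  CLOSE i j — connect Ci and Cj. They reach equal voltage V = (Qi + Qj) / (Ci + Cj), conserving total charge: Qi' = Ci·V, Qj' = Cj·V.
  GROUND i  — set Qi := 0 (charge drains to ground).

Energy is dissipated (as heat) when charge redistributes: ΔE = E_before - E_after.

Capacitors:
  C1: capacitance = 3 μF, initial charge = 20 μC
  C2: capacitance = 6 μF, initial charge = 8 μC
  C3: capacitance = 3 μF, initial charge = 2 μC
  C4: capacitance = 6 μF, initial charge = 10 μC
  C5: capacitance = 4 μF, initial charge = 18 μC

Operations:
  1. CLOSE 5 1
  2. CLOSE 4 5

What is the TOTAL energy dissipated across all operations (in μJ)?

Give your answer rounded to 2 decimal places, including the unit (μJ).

Initial: C1(3μF, Q=20μC, V=6.67V), C2(6μF, Q=8μC, V=1.33V), C3(3μF, Q=2μC, V=0.67V), C4(6μF, Q=10μC, V=1.67V), C5(4μF, Q=18μC, V=4.50V)
Op 1: CLOSE 5-1: Q_total=38.00, C_total=7.00, V=5.43; Q5=21.71, Q1=16.29; dissipated=4.024
Op 2: CLOSE 4-5: Q_total=31.71, C_total=10.00, V=3.17; Q4=19.03, Q5=12.69; dissipated=16.982
Total dissipated: 21.006 μJ

Answer: 21.01 μJ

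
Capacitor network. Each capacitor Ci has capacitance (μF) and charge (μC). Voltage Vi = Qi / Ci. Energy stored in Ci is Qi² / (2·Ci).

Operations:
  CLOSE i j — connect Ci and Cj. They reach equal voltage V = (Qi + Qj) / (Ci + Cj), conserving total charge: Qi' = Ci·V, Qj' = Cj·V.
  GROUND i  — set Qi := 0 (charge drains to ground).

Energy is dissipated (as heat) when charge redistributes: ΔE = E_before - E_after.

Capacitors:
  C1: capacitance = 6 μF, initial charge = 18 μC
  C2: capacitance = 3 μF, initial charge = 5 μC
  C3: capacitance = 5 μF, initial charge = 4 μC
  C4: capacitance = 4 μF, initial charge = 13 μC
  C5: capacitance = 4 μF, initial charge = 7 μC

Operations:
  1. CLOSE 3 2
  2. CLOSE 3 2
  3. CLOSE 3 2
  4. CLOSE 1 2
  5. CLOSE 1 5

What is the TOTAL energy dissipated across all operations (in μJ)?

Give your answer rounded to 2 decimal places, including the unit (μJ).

Answer: 4.69 μJ

Derivation:
Initial: C1(6μF, Q=18μC, V=3.00V), C2(3μF, Q=5μC, V=1.67V), C3(5μF, Q=4μC, V=0.80V), C4(4μF, Q=13μC, V=3.25V), C5(4μF, Q=7μC, V=1.75V)
Op 1: CLOSE 3-2: Q_total=9.00, C_total=8.00, V=1.12; Q3=5.62, Q2=3.38; dissipated=0.704
Op 2: CLOSE 3-2: Q_total=9.00, C_total=8.00, V=1.12; Q3=5.62, Q2=3.38; dissipated=0.000
Op 3: CLOSE 3-2: Q_total=9.00, C_total=8.00, V=1.12; Q3=5.62, Q2=3.38; dissipated=0.000
Op 4: CLOSE 1-2: Q_total=21.38, C_total=9.00, V=2.38; Q1=14.25, Q2=7.12; dissipated=3.516
Op 5: CLOSE 1-5: Q_total=21.25, C_total=10.00, V=2.12; Q1=12.75, Q5=8.50; dissipated=0.469
Total dissipated: 4.689 μJ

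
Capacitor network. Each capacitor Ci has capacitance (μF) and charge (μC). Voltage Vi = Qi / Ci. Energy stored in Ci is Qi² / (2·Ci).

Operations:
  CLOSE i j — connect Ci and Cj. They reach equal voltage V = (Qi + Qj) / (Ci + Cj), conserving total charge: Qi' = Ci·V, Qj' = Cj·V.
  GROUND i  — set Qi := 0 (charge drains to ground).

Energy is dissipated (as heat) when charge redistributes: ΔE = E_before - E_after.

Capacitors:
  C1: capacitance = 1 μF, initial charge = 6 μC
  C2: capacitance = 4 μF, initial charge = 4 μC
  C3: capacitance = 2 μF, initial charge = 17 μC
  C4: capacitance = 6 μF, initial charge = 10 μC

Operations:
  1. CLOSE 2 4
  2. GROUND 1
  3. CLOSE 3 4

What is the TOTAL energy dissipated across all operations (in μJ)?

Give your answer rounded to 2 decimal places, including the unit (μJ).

Initial: C1(1μF, Q=6μC, V=6.00V), C2(4μF, Q=4μC, V=1.00V), C3(2μF, Q=17μC, V=8.50V), C4(6μF, Q=10μC, V=1.67V)
Op 1: CLOSE 2-4: Q_total=14.00, C_total=10.00, V=1.40; Q2=5.60, Q4=8.40; dissipated=0.533
Op 2: GROUND 1: Q1=0; energy lost=18.000
Op 3: CLOSE 3-4: Q_total=25.40, C_total=8.00, V=3.17; Q3=6.35, Q4=19.05; dissipated=37.807
Total dissipated: 56.341 μJ

Answer: 56.34 μJ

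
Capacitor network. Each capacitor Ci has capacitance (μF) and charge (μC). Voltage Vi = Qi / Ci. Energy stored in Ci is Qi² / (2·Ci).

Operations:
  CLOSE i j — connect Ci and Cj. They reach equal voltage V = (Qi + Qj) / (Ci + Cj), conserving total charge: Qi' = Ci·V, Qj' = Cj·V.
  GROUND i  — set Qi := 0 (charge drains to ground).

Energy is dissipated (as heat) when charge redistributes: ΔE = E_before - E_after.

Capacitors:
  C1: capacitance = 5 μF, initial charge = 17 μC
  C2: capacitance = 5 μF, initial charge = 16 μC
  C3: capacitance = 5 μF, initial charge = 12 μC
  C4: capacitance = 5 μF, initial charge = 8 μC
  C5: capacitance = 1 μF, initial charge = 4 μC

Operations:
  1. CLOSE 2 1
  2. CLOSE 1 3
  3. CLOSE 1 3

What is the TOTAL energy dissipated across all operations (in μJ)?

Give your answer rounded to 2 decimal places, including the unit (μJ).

Initial: C1(5μF, Q=17μC, V=3.40V), C2(5μF, Q=16μC, V=3.20V), C3(5μF, Q=12μC, V=2.40V), C4(5μF, Q=8μC, V=1.60V), C5(1μF, Q=4μC, V=4.00V)
Op 1: CLOSE 2-1: Q_total=33.00, C_total=10.00, V=3.30; Q2=16.50, Q1=16.50; dissipated=0.050
Op 2: CLOSE 1-3: Q_total=28.50, C_total=10.00, V=2.85; Q1=14.25, Q3=14.25; dissipated=1.012
Op 3: CLOSE 1-3: Q_total=28.50, C_total=10.00, V=2.85; Q1=14.25, Q3=14.25; dissipated=0.000
Total dissipated: 1.062 μJ

Answer: 1.06 μJ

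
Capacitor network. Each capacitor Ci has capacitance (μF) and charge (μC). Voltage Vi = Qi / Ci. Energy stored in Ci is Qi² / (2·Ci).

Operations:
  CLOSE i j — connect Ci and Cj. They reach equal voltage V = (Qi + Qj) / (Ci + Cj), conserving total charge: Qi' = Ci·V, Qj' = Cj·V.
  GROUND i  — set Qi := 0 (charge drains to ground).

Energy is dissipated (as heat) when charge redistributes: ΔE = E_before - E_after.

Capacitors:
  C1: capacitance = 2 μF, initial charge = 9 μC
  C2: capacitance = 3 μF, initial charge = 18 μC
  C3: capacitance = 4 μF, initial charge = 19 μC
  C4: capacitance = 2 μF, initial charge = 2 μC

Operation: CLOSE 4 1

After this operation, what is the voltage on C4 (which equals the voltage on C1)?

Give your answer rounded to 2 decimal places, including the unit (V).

Initial: C1(2μF, Q=9μC, V=4.50V), C2(3μF, Q=18μC, V=6.00V), C3(4μF, Q=19μC, V=4.75V), C4(2μF, Q=2μC, V=1.00V)
Op 1: CLOSE 4-1: Q_total=11.00, C_total=4.00, V=2.75; Q4=5.50, Q1=5.50; dissipated=6.125

Answer: 2.75 V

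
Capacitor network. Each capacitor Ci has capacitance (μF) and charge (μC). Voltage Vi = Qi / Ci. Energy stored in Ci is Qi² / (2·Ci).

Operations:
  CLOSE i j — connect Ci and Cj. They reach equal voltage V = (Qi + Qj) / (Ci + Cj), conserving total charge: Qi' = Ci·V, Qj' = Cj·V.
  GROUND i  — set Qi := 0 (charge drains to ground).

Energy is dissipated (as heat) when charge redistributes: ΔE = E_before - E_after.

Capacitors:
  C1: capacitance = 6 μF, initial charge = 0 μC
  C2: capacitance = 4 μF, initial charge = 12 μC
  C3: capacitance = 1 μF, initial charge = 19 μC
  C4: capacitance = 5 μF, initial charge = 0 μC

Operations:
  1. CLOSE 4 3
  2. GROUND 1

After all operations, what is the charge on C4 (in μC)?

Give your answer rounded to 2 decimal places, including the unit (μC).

Initial: C1(6μF, Q=0μC, V=0.00V), C2(4μF, Q=12μC, V=3.00V), C3(1μF, Q=19μC, V=19.00V), C4(5μF, Q=0μC, V=0.00V)
Op 1: CLOSE 4-3: Q_total=19.00, C_total=6.00, V=3.17; Q4=15.83, Q3=3.17; dissipated=150.417
Op 2: GROUND 1: Q1=0; energy lost=0.000
Final charges: Q1=0.00, Q2=12.00, Q3=3.17, Q4=15.83

Answer: 15.83 μC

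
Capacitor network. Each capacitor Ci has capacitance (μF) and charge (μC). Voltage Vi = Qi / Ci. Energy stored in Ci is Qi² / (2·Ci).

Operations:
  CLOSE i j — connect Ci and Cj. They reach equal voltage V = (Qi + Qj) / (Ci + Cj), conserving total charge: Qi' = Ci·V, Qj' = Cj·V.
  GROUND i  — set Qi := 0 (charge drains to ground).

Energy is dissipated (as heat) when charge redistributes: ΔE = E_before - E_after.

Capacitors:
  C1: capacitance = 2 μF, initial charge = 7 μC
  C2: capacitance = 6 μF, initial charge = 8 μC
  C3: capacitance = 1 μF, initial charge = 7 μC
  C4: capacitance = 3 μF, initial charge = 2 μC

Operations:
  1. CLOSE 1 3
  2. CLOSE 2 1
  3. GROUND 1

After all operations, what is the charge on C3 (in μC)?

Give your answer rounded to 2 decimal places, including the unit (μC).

Answer: 4.67 μC

Derivation:
Initial: C1(2μF, Q=7μC, V=3.50V), C2(6μF, Q=8μC, V=1.33V), C3(1μF, Q=7μC, V=7.00V), C4(3μF, Q=2μC, V=0.67V)
Op 1: CLOSE 1-3: Q_total=14.00, C_total=3.00, V=4.67; Q1=9.33, Q3=4.67; dissipated=4.083
Op 2: CLOSE 2-1: Q_total=17.33, C_total=8.00, V=2.17; Q2=13.00, Q1=4.33; dissipated=8.333
Op 3: GROUND 1: Q1=0; energy lost=4.694
Final charges: Q1=0.00, Q2=13.00, Q3=4.67, Q4=2.00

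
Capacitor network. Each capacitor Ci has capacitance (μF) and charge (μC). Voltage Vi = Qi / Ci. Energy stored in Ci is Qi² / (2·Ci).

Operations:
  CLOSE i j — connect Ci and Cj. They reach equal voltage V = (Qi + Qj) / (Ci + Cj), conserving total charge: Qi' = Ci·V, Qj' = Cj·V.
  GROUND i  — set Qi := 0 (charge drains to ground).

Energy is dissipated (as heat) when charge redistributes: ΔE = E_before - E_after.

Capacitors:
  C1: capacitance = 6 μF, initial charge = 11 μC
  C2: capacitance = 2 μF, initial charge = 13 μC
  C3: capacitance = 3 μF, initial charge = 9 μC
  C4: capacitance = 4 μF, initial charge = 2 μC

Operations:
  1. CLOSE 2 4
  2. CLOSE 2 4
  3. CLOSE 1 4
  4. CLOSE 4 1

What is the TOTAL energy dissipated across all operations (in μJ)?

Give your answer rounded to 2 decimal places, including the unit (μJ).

Answer: 24.53 μJ

Derivation:
Initial: C1(6μF, Q=11μC, V=1.83V), C2(2μF, Q=13μC, V=6.50V), C3(3μF, Q=9μC, V=3.00V), C4(4μF, Q=2μC, V=0.50V)
Op 1: CLOSE 2-4: Q_total=15.00, C_total=6.00, V=2.50; Q2=5.00, Q4=10.00; dissipated=24.000
Op 2: CLOSE 2-4: Q_total=15.00, C_total=6.00, V=2.50; Q2=5.00, Q4=10.00; dissipated=0.000
Op 3: CLOSE 1-4: Q_total=21.00, C_total=10.00, V=2.10; Q1=12.60, Q4=8.40; dissipated=0.533
Op 4: CLOSE 4-1: Q_total=21.00, C_total=10.00, V=2.10; Q4=8.40, Q1=12.60; dissipated=0.000
Total dissipated: 24.533 μJ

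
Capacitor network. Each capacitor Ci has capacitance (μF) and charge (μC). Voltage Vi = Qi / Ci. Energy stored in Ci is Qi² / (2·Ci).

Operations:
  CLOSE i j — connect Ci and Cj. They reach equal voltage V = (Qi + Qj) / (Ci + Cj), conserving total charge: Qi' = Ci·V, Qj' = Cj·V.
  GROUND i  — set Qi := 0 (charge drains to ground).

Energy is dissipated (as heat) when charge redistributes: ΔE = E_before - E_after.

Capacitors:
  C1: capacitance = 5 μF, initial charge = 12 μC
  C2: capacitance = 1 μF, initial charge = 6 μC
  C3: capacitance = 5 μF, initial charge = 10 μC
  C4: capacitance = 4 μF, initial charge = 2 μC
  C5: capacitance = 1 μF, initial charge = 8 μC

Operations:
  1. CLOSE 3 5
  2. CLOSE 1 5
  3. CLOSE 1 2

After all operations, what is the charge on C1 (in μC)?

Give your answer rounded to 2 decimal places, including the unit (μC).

Answer: 15.42 μC

Derivation:
Initial: C1(5μF, Q=12μC, V=2.40V), C2(1μF, Q=6μC, V=6.00V), C3(5μF, Q=10μC, V=2.00V), C4(4μF, Q=2μC, V=0.50V), C5(1μF, Q=8μC, V=8.00V)
Op 1: CLOSE 3-5: Q_total=18.00, C_total=6.00, V=3.00; Q3=15.00, Q5=3.00; dissipated=15.000
Op 2: CLOSE 1-5: Q_total=15.00, C_total=6.00, V=2.50; Q1=12.50, Q5=2.50; dissipated=0.150
Op 3: CLOSE 1-2: Q_total=18.50, C_total=6.00, V=3.08; Q1=15.42, Q2=3.08; dissipated=5.104
Final charges: Q1=15.42, Q2=3.08, Q3=15.00, Q4=2.00, Q5=2.50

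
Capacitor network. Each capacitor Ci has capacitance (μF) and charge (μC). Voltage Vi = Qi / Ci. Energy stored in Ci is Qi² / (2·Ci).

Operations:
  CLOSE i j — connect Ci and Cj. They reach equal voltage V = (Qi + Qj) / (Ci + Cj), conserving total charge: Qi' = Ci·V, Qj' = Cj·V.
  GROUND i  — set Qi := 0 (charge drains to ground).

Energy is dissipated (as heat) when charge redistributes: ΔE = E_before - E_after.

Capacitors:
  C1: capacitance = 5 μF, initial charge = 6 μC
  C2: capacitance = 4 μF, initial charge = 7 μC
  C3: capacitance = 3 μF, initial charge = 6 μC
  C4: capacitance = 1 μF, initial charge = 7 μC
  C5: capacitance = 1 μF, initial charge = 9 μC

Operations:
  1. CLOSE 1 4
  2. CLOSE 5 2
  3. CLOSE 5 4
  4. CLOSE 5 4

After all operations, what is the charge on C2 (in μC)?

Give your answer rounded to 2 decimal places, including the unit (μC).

Initial: C1(5μF, Q=6μC, V=1.20V), C2(4μF, Q=7μC, V=1.75V), C3(3μF, Q=6μC, V=2.00V), C4(1μF, Q=7μC, V=7.00V), C5(1μF, Q=9μC, V=9.00V)
Op 1: CLOSE 1-4: Q_total=13.00, C_total=6.00, V=2.17; Q1=10.83, Q4=2.17; dissipated=14.017
Op 2: CLOSE 5-2: Q_total=16.00, C_total=5.00, V=3.20; Q5=3.20, Q2=12.80; dissipated=21.025
Op 3: CLOSE 5-4: Q_total=5.37, C_total=2.00, V=2.68; Q5=2.68, Q4=2.68; dissipated=0.267
Op 4: CLOSE 5-4: Q_total=5.37, C_total=2.00, V=2.68; Q5=2.68, Q4=2.68; dissipated=0.000
Final charges: Q1=10.83, Q2=12.80, Q3=6.00, Q4=2.68, Q5=2.68

Answer: 12.80 μC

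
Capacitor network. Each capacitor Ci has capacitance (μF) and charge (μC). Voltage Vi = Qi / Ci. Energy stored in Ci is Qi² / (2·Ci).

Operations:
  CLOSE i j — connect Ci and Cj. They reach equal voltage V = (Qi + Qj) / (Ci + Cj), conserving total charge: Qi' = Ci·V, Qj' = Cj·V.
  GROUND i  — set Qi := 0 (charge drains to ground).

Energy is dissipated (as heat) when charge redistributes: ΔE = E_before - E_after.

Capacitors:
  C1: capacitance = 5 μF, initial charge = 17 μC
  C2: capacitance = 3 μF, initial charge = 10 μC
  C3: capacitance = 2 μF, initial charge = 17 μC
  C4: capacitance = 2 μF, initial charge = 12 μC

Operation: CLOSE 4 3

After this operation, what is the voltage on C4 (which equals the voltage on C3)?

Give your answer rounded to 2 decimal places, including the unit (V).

Answer: 7.25 V

Derivation:
Initial: C1(5μF, Q=17μC, V=3.40V), C2(3μF, Q=10μC, V=3.33V), C3(2μF, Q=17μC, V=8.50V), C4(2μF, Q=12μC, V=6.00V)
Op 1: CLOSE 4-3: Q_total=29.00, C_total=4.00, V=7.25; Q4=14.50, Q3=14.50; dissipated=3.125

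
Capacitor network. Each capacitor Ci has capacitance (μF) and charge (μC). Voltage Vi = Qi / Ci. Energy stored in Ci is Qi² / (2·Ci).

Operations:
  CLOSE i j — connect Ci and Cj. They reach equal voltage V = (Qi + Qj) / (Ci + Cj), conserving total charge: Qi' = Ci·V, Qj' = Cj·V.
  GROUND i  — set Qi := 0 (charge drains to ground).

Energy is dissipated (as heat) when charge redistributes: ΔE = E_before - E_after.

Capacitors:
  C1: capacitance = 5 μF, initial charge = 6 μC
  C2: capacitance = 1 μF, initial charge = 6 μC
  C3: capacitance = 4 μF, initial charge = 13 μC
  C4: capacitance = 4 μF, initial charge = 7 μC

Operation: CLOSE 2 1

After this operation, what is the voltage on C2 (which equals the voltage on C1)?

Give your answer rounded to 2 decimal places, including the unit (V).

Initial: C1(5μF, Q=6μC, V=1.20V), C2(1μF, Q=6μC, V=6.00V), C3(4μF, Q=13μC, V=3.25V), C4(4μF, Q=7μC, V=1.75V)
Op 1: CLOSE 2-1: Q_total=12.00, C_total=6.00, V=2.00; Q2=2.00, Q1=10.00; dissipated=9.600

Answer: 2.00 V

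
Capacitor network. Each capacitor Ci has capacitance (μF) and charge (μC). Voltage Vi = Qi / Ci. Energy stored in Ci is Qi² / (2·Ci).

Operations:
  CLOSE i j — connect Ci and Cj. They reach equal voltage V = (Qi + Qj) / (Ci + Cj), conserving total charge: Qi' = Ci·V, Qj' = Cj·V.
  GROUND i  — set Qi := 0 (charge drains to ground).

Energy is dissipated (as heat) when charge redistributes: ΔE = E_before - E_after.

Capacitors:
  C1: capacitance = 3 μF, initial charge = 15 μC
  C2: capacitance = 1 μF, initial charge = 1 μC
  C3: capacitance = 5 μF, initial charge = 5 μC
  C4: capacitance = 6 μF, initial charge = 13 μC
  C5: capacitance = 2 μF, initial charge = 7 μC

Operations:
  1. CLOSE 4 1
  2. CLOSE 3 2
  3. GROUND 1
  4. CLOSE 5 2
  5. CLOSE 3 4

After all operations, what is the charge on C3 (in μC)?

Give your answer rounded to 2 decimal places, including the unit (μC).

Answer: 10.76 μC

Derivation:
Initial: C1(3μF, Q=15μC, V=5.00V), C2(1μF, Q=1μC, V=1.00V), C3(5μF, Q=5μC, V=1.00V), C4(6μF, Q=13μC, V=2.17V), C5(2μF, Q=7μC, V=3.50V)
Op 1: CLOSE 4-1: Q_total=28.00, C_total=9.00, V=3.11; Q4=18.67, Q1=9.33; dissipated=8.028
Op 2: CLOSE 3-2: Q_total=6.00, C_total=6.00, V=1.00; Q3=5.00, Q2=1.00; dissipated=0.000
Op 3: GROUND 1: Q1=0; energy lost=14.519
Op 4: CLOSE 5-2: Q_total=8.00, C_total=3.00, V=2.67; Q5=5.33, Q2=2.67; dissipated=2.083
Op 5: CLOSE 3-4: Q_total=23.67, C_total=11.00, V=2.15; Q3=10.76, Q4=12.91; dissipated=6.077
Final charges: Q1=0.00, Q2=2.67, Q3=10.76, Q4=12.91, Q5=5.33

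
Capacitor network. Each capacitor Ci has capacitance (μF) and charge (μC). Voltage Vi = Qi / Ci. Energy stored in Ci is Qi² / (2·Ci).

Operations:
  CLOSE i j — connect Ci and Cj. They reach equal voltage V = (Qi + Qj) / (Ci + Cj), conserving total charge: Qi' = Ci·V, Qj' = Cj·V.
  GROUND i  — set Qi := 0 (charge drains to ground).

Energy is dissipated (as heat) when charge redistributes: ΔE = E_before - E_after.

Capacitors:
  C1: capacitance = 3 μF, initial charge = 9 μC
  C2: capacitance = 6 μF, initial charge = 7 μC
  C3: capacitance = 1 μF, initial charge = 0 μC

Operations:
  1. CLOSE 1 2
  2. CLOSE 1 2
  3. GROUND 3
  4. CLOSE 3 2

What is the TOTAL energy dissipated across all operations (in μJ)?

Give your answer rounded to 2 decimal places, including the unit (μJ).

Initial: C1(3μF, Q=9μC, V=3.00V), C2(6μF, Q=7μC, V=1.17V), C3(1μF, Q=0μC, V=0.00V)
Op 1: CLOSE 1-2: Q_total=16.00, C_total=9.00, V=1.78; Q1=5.33, Q2=10.67; dissipated=3.361
Op 2: CLOSE 1-2: Q_total=16.00, C_total=9.00, V=1.78; Q1=5.33, Q2=10.67; dissipated=0.000
Op 3: GROUND 3: Q3=0; energy lost=0.000
Op 4: CLOSE 3-2: Q_total=10.67, C_total=7.00, V=1.52; Q3=1.52, Q2=9.14; dissipated=1.354
Total dissipated: 4.716 μJ

Answer: 4.72 μJ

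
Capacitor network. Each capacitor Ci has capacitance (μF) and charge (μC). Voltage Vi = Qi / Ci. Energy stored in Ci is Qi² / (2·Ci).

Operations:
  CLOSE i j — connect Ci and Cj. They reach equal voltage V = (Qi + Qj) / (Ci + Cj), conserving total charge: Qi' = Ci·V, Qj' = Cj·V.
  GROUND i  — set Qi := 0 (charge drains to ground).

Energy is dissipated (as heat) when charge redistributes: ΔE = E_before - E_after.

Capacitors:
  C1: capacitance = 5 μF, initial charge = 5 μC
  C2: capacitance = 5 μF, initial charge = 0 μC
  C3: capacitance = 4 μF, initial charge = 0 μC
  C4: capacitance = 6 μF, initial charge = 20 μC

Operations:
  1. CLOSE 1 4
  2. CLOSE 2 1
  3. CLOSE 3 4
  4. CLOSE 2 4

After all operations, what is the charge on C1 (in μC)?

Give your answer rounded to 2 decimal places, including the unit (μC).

Answer: 5.68 μC

Derivation:
Initial: C1(5μF, Q=5μC, V=1.00V), C2(5μF, Q=0μC, V=0.00V), C3(4μF, Q=0μC, V=0.00V), C4(6μF, Q=20μC, V=3.33V)
Op 1: CLOSE 1-4: Q_total=25.00, C_total=11.00, V=2.27; Q1=11.36, Q4=13.64; dissipated=7.424
Op 2: CLOSE 2-1: Q_total=11.36, C_total=10.00, V=1.14; Q2=5.68, Q1=5.68; dissipated=6.457
Op 3: CLOSE 3-4: Q_total=13.64, C_total=10.00, V=1.36; Q3=5.45, Q4=8.18; dissipated=6.198
Op 4: CLOSE 2-4: Q_total=13.86, C_total=11.00, V=1.26; Q2=6.30, Q4=7.56; dissipated=0.070
Final charges: Q1=5.68, Q2=6.30, Q3=5.45, Q4=7.56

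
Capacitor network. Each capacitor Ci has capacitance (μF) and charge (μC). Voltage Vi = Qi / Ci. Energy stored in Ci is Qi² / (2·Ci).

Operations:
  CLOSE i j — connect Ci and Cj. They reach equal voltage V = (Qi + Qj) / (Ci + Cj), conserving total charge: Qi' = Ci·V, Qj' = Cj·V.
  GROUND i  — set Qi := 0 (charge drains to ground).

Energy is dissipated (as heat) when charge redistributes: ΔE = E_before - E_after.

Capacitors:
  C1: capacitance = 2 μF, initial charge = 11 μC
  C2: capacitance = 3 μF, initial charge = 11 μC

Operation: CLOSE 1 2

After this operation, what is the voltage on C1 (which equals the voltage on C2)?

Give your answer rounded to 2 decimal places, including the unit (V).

Initial: C1(2μF, Q=11μC, V=5.50V), C2(3μF, Q=11μC, V=3.67V)
Op 1: CLOSE 1-2: Q_total=22.00, C_total=5.00, V=4.40; Q1=8.80, Q2=13.20; dissipated=2.017

Answer: 4.40 V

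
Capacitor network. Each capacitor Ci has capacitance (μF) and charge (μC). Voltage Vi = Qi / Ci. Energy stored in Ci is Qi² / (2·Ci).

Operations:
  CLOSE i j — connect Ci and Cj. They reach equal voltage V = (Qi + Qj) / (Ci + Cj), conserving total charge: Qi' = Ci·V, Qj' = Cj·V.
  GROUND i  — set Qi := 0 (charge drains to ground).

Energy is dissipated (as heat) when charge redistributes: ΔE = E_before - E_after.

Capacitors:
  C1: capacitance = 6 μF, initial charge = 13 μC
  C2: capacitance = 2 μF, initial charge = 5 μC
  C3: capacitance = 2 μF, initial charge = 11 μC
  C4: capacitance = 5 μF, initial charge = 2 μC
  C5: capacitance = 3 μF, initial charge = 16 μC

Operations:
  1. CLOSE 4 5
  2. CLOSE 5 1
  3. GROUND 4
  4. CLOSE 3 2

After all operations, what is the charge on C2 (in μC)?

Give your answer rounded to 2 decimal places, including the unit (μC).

Answer: 8.00 μC

Derivation:
Initial: C1(6μF, Q=13μC, V=2.17V), C2(2μF, Q=5μC, V=2.50V), C3(2μF, Q=11μC, V=5.50V), C4(5μF, Q=2μC, V=0.40V), C5(3μF, Q=16μC, V=5.33V)
Op 1: CLOSE 4-5: Q_total=18.00, C_total=8.00, V=2.25; Q4=11.25, Q5=6.75; dissipated=22.817
Op 2: CLOSE 5-1: Q_total=19.75, C_total=9.00, V=2.19; Q5=6.58, Q1=13.17; dissipated=0.007
Op 3: GROUND 4: Q4=0; energy lost=12.656
Op 4: CLOSE 3-2: Q_total=16.00, C_total=4.00, V=4.00; Q3=8.00, Q2=8.00; dissipated=4.500
Final charges: Q1=13.17, Q2=8.00, Q3=8.00, Q4=0.00, Q5=6.58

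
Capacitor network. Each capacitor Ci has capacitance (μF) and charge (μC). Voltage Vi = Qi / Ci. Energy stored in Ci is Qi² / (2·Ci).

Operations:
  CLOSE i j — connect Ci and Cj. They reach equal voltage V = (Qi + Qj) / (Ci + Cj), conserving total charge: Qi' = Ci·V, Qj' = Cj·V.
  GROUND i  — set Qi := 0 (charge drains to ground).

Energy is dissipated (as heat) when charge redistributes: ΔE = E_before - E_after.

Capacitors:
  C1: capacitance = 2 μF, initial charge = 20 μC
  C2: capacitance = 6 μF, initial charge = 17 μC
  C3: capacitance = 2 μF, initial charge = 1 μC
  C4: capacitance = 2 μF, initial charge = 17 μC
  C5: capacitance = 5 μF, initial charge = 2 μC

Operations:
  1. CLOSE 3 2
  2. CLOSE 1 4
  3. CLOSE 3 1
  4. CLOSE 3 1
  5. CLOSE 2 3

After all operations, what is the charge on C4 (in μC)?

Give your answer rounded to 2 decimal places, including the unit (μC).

Initial: C1(2μF, Q=20μC, V=10.00V), C2(6μF, Q=17μC, V=2.83V), C3(2μF, Q=1μC, V=0.50V), C4(2μF, Q=17μC, V=8.50V), C5(5μF, Q=2μC, V=0.40V)
Op 1: CLOSE 3-2: Q_total=18.00, C_total=8.00, V=2.25; Q3=4.50, Q2=13.50; dissipated=4.083
Op 2: CLOSE 1-4: Q_total=37.00, C_total=4.00, V=9.25; Q1=18.50, Q4=18.50; dissipated=1.125
Op 3: CLOSE 3-1: Q_total=23.00, C_total=4.00, V=5.75; Q3=11.50, Q1=11.50; dissipated=24.500
Op 4: CLOSE 3-1: Q_total=23.00, C_total=4.00, V=5.75; Q3=11.50, Q1=11.50; dissipated=0.000
Op 5: CLOSE 2-3: Q_total=25.00, C_total=8.00, V=3.12; Q2=18.75, Q3=6.25; dissipated=9.188
Final charges: Q1=11.50, Q2=18.75, Q3=6.25, Q4=18.50, Q5=2.00

Answer: 18.50 μC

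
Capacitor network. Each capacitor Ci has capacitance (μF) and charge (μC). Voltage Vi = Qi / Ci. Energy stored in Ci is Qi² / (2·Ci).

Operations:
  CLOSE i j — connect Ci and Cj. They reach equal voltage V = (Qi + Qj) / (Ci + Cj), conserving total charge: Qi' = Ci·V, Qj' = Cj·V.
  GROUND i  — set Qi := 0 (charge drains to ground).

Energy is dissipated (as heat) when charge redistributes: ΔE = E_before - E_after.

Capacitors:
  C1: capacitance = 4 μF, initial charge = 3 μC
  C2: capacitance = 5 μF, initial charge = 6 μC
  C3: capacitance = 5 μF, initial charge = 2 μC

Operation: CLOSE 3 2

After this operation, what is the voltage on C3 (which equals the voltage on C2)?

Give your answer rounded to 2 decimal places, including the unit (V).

Initial: C1(4μF, Q=3μC, V=0.75V), C2(5μF, Q=6μC, V=1.20V), C3(5μF, Q=2μC, V=0.40V)
Op 1: CLOSE 3-2: Q_total=8.00, C_total=10.00, V=0.80; Q3=4.00, Q2=4.00; dissipated=0.800

Answer: 0.80 V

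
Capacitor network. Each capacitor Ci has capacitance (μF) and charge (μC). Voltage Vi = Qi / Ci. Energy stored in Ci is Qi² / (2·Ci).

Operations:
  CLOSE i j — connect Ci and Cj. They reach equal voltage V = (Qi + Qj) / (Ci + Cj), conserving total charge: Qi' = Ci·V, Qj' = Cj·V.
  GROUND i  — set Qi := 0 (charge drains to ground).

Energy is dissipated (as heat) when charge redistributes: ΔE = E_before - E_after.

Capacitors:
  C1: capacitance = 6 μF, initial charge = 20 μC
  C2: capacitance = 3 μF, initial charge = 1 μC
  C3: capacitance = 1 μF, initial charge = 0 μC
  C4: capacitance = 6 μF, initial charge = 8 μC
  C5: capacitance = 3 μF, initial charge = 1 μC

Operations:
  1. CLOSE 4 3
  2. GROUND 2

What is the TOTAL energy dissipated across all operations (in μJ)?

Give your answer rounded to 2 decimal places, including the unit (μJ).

Answer: 0.93 μJ

Derivation:
Initial: C1(6μF, Q=20μC, V=3.33V), C2(3μF, Q=1μC, V=0.33V), C3(1μF, Q=0μC, V=0.00V), C4(6μF, Q=8μC, V=1.33V), C5(3μF, Q=1μC, V=0.33V)
Op 1: CLOSE 4-3: Q_total=8.00, C_total=7.00, V=1.14; Q4=6.86, Q3=1.14; dissipated=0.762
Op 2: GROUND 2: Q2=0; energy lost=0.167
Total dissipated: 0.929 μJ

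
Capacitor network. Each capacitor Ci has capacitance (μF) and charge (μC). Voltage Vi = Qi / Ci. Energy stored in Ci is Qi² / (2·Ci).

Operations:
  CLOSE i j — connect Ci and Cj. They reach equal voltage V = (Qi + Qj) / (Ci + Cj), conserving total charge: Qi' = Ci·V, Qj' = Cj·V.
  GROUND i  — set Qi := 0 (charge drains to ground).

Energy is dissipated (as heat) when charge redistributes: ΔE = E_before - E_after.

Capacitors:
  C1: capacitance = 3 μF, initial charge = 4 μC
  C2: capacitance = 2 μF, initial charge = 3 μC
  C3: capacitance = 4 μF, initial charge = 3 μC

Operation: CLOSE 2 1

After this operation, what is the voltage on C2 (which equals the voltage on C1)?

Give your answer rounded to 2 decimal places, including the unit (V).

Answer: 1.40 V

Derivation:
Initial: C1(3μF, Q=4μC, V=1.33V), C2(2μF, Q=3μC, V=1.50V), C3(4μF, Q=3μC, V=0.75V)
Op 1: CLOSE 2-1: Q_total=7.00, C_total=5.00, V=1.40; Q2=2.80, Q1=4.20; dissipated=0.017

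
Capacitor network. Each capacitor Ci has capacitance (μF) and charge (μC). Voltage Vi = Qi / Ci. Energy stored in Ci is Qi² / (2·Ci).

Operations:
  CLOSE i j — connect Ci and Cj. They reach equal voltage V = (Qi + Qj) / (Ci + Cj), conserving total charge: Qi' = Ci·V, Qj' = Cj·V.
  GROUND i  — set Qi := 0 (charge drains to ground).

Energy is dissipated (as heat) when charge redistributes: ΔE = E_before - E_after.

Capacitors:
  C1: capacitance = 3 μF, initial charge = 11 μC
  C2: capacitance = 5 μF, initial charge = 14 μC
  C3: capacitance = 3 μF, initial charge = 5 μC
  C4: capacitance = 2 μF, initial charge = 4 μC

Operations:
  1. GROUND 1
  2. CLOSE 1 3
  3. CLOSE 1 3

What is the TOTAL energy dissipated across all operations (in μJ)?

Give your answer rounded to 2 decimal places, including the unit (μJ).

Initial: C1(3μF, Q=11μC, V=3.67V), C2(5μF, Q=14μC, V=2.80V), C3(3μF, Q=5μC, V=1.67V), C4(2μF, Q=4μC, V=2.00V)
Op 1: GROUND 1: Q1=0; energy lost=20.167
Op 2: CLOSE 1-3: Q_total=5.00, C_total=6.00, V=0.83; Q1=2.50, Q3=2.50; dissipated=2.083
Op 3: CLOSE 1-3: Q_total=5.00, C_total=6.00, V=0.83; Q1=2.50, Q3=2.50; dissipated=0.000
Total dissipated: 22.250 μJ

Answer: 22.25 μJ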